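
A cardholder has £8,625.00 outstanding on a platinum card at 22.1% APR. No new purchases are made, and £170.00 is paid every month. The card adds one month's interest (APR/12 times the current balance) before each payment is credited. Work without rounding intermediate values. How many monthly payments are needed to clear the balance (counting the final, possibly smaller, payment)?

150 payments

Monthly rate r = 22.1%/12 = 1.84167% = 0.0184167.
Recurrence: B ← B·(1+r) − £170.00.
Month 1: interest £158.84; balance after payment £8,613.84.
Month 2: interest £158.64; balance after payment £8,602.48.
Closed form: n = −ln(1 − rB₀/P)/ln(1+r) = −ln(0.065625)/ln(1.01842) ≈ 149.256, so the balance reaches zero during payment 150.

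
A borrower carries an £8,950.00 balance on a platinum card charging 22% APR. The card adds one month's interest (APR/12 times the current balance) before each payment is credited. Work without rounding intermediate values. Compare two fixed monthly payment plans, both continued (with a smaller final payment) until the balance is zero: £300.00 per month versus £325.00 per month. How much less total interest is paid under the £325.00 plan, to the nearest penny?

£499.13

Monthly rate r = 22%/12 = 1.83333% = 0.0183333.
At £300.00/mo: n = ⌈−ln(1 − rB₀/P)/ln(1+r)⌉ = 44 payments (last £174.82); total interest = total paid − £8,950.00 = £4,124.82.
At £325.00/mo: 39 payments (last £225.69); total interest £3,625.69.
Interest saved = £4,124.82 − £3,625.69 = £499.13.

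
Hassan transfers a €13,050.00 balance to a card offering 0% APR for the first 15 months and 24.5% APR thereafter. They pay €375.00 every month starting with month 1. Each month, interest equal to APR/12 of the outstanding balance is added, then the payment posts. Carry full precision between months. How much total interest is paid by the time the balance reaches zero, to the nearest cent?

€2,185.75

Promo months 1–15 at r₀ = 0%/12 = 0; months 16+ at r₁ = 24.5%/12 = 0.0204167.
After month 15 (no interest yet): B = €13,050.00 − 15·€375.00 = €7,425.00.
Then at r₁ with €375.00/mo: n₂ = −ln(1 − r₁·B/P)/ln(1+r₁) ≈ 25.63 → 26 more payments.
Total paid = 40·€375.00 + €235.75 = €15,235.75; interest = €15,235.75 − €13,050.00 = €2,185.75.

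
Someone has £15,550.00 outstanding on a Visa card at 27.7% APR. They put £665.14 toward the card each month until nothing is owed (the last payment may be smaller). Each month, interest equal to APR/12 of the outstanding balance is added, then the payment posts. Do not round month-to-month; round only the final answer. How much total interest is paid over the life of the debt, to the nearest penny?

£7,060.90

Monthly rate r = 27.7%/12 = 2.30833% = 0.0230833.
Payoff takes n = ⌈−ln(1 − rB₀/P)/ln(1+r)⌉ = ⌈33.994⌉ = 34 payments; the last is £661.28.
Total paid = 33·£665.14 + £661.28 = £22,610.90.
Total interest = total paid − principal = £22,610.90 − £15,550.00 = £7,060.90.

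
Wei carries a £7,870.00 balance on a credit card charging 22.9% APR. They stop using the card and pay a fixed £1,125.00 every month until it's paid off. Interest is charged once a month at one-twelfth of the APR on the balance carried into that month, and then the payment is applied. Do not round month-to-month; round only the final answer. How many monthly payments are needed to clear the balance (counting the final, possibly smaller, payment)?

Monthly rate r = 22.9%/12 = 1.90833% = 0.0190833.
Recurrence: B ← B·(1+r) − £1,125.00.
Month 1: interest £150.19; balance after payment £6,895.19.
Month 2: interest £131.58; balance after payment £5,901.77.
Closed form: n = −ln(1 − rB₀/P)/ln(1+r) = −ln(0.8665)/ln(1.01908) ≈ 7.580, so the balance reaches zero during payment 8.

8 payments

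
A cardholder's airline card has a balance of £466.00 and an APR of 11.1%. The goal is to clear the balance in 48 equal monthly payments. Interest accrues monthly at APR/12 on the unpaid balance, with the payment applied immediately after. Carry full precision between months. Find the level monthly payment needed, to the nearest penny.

Monthly rate r = 11.1%/12 = 0.925% = 0.00925.
Level-payment amortization: P = B₀·r / (1 − (1+r)^(−n)) = 466.00·0.00925 / (1 − 1.00925^(−48)).
Denominator 1 − (1+r)^(−48) = 0.35722406.
P = 4.3105 / 0.35722406 ≈ 12.07.

£12.07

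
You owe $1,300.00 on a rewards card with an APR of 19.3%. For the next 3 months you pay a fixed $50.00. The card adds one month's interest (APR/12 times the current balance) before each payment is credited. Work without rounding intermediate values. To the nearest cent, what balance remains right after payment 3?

$1,211.31

Monthly rate r = 19.3%/12 = 1.60833% = 0.0160833.
Each month: B ← B·(1+r) − $50.00.
Month 1: interest $20.91; balance after payment $1,270.91.
Month 2: interest $20.44; balance after payment $1,241.35.
Month 3: interest $19.97; balance after payment $1,211.31.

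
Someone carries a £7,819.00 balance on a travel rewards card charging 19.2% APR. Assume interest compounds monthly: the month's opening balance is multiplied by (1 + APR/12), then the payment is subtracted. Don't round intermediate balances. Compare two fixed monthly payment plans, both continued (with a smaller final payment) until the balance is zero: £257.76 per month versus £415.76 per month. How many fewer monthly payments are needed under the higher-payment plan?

Monthly rate r = 19.2%/12 = 1.6% = 0.016.
At £257.76/mo: n = ⌈−ln(1 − rB₀/P)/ln(1+r)⌉ = 42 payments (last £218.87); total interest = total paid − £7,819.00 = £2,968.03.
At £415.76/mo: 23 payments (last £230.10); total interest £1,557.82.
Payments saved = 42 − 23 = 19.

19 fewer payments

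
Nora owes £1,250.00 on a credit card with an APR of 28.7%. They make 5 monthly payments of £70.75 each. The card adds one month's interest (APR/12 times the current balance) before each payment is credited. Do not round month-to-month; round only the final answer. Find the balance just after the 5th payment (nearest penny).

£1,035.72

Monthly rate r = 28.7%/12 = 2.39167% = 0.0239167.
Each month: B ← B·(1+r) − £70.75.
Month 1: interest £29.90; balance after payment £1,209.15.
Month 2: interest £28.92; balance after payment £1,167.31.
Month 3: interest £27.92; balance after payment £1,124.48.
Month 4: interest £26.89; balance after payment £1,080.63.
Month 5: interest £25.84; balance after payment £1,035.72.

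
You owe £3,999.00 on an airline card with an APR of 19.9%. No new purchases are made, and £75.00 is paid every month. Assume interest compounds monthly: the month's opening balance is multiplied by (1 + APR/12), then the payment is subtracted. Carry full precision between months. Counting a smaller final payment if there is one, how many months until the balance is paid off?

132 payments

Monthly rate r = 19.9%/12 = 1.65833% = 0.0165833.
Recurrence: B ← B·(1+r) − £75.00.
Month 1: interest £66.32; balance after payment £3,990.32.
Month 2: interest £66.17; balance after payment £3,981.49.
Closed form: n = −ln(1 − rB₀/P)/ln(1+r) = −ln(0.11578)/ln(1.01658) ≈ 131.091, so the balance reaches zero during payment 132.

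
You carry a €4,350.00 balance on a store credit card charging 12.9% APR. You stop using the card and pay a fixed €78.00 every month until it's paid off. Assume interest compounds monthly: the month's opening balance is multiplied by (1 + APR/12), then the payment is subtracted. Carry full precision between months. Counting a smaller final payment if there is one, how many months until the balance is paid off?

Monthly rate r = 12.9%/12 = 1.075% = 0.01075.
Recurrence: B ← B·(1+r) − €78.00.
Month 1: interest €46.76; balance after payment €4,318.76.
Month 2: interest €46.43; balance after payment €4,287.19.
Closed form: n = −ln(1 − rB₀/P)/ln(1+r) = −ln(0.40048)/ln(1.01075) ≈ 85.581, so the balance reaches zero during payment 86.

86 months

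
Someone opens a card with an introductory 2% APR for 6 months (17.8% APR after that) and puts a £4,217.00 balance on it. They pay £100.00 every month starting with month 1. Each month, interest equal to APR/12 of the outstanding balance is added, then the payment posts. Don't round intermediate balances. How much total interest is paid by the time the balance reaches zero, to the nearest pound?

Promo months 1–6 at r₀ = 2%/12 = 0.00166667; months 7+ at r₁ = 17.8%/12 = 0.0148333.
After month 6: iterate B ← B·(1+r₀) − £100.00 for 6 months → £3,656.84.
Then at r₁ with £100.00/mo: n₂ = −ln(1 − r₁·B/P)/ln(1+r₁) ≈ 53.10 → 54 more payments.
Total paid = 59·£100.00 + £9.81 = £5,909.81; interest = £5,909.81 − £4,217.00 = £1,692.81.

£1,693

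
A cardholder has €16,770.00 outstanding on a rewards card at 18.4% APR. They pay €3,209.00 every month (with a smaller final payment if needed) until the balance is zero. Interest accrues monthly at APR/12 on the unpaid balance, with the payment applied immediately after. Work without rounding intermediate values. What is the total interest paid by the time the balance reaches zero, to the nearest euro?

€850

Monthly rate r = 18.4%/12 = 1.53333% = 0.0153333.
Payoff takes n = ⌈−ln(1 − rB₀/P)/ln(1+r)⌉ = ⌈5.489⌉ = 6 payments; the last is €1,574.87.
Total paid = 5·€3,209.00 + €1,574.87 = €17,619.87.
Total interest = total paid − principal = €17,619.87 − €16,770.00 = €849.87.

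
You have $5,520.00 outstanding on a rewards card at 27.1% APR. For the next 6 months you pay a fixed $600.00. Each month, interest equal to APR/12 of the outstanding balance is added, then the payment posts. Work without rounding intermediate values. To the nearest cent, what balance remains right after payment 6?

$2,502.01

Monthly rate r = 27.1%/12 = 2.25833% = 0.0225833.
Each month: B ← B·(1+r) − $600.00.
Month 1: interest $124.66; balance after payment $5,044.66.
Month 2: interest $113.93; balance after payment $4,558.59.
Month 3: interest $102.95; balance after payment $4,061.53.
Month 4: interest $91.72; balance after payment $3,553.26.
Month 5: interest $80.24; balance after payment $3,033.50.
Month 6: interest $68.51; balance after payment $2,502.01.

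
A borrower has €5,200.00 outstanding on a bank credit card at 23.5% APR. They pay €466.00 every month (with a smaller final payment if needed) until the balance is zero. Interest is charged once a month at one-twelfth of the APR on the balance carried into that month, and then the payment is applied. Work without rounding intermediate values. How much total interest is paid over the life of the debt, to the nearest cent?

€725.60

Monthly rate r = 23.5%/12 = 1.95833% = 0.0195833.
Payoff takes n = ⌈−ln(1 − rB₀/P)/ln(1+r)⌉ = ⌈12.714⌉ = 13 payments; the last is €333.60.
Total paid = 12·€466.00 + €333.60 = €5,925.60.
Total interest = total paid − principal = €5,925.60 − €5,200.00 = €725.60.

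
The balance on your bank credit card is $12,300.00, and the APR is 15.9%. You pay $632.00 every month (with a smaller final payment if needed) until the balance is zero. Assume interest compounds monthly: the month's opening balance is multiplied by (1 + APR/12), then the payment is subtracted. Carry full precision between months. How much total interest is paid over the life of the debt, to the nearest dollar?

Monthly rate r = 15.9%/12 = 1.325% = 0.01325.
Payoff takes n = ⌈−ln(1 − rB₀/P)/ln(1+r)⌉ = ⌈22.657⌉ = 23 payments; the last is $416.14.
Total paid = 22·$632.00 + $416.14 = $14,320.14.
Total interest = total paid − principal = $14,320.14 − $12,300.00 = $2,020.14.

$2,020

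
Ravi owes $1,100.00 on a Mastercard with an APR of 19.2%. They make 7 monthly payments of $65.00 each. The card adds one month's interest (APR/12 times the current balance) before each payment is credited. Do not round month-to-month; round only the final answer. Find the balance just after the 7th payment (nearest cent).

$751.84

Monthly rate r = 19.2%/12 = 1.6% = 0.016.
Each month: B ← B·(1+r) − $65.00.
Month 1: interest $17.60; balance after payment $1,052.60.
Month 2: interest $16.84; balance after payment $1,004.44.
Month 3: interest $16.07; balance after payment $955.51.
Month 4: interest $15.29; balance after payment $905.80.
Month 5: interest $14.49; balance after payment $855.29.
Month 6: interest $13.68; balance after payment $803.98.
Month 7: interest $12.86; balance after payment $751.84.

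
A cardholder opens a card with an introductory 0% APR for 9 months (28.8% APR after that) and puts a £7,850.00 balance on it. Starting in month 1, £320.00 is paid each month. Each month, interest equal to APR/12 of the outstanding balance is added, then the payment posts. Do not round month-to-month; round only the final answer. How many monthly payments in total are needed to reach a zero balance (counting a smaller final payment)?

29 months

Promo months 1–9 at r₀ = 0%/12 = 0; months 10+ at r₁ = 28.8%/12 = 0.024.
After month 9 (no interest yet): B = £7,850.00 − 9·£320.00 = £4,970.00.
Then at r₁ with £320.00/mo: n₂ = −ln(1 − r₁·B/P)/ln(1+r₁) ≈ 19.67 → 20 more payments.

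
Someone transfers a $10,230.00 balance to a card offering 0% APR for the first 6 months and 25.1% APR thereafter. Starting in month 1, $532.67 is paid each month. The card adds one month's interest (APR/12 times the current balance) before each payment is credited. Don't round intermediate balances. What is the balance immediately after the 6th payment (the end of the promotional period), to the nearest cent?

$7,033.98

Promo months 1–6 at r₀ = 0%/12 = 0; months 7+ at r₁ = 25.1%/12 = 0.0209167.
After month 6 (no interest yet): B = $10,230.00 − 6·$532.67 = $7,033.98.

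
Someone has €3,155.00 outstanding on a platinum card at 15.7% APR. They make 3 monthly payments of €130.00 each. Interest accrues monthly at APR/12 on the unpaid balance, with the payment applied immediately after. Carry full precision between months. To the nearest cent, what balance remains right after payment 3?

Monthly rate r = 15.7%/12 = 1.30833% = 0.0130833.
Each month: B ← B·(1+r) − €130.00.
Month 1: interest €41.28; balance after payment €3,066.28.
Month 2: interest €40.12; balance after payment €2,976.40.
Month 3: interest €38.94; balance after payment €2,885.34.

€2,885.34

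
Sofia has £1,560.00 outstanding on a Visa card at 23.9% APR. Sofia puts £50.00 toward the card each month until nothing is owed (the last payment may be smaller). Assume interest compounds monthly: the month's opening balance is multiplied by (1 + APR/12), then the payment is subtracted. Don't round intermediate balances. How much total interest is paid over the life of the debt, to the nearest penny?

Monthly rate r = 23.9%/12 = 1.99167% = 0.0199167.
Payoff takes n = ⌈−ln(1 − rB₀/P)/ln(1+r)⌉ = ⌈49.251⌉ = 50 payments; the last is £12.64.
Total paid = 49·£50.00 + £12.64 = £2,462.64.
Total interest = total paid − principal = £2,462.64 − £1,560.00 = £902.64.

£902.64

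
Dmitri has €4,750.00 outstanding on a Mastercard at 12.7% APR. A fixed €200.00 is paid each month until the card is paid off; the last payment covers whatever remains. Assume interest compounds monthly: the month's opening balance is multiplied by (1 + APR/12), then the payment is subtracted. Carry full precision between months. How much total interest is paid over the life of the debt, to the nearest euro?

Monthly rate r = 12.7%/12 = 1.05833% = 0.0105833.
Payoff takes n = ⌈−ln(1 − rB₀/P)/ln(1+r)⌉ = ⌈27.498⌉ = 28 payments; the last is €99.82.
Total paid = 27·€200.00 + €99.82 = €5,499.82.
Total interest = total paid − principal = €5,499.82 − €4,750.00 = €749.82.

€750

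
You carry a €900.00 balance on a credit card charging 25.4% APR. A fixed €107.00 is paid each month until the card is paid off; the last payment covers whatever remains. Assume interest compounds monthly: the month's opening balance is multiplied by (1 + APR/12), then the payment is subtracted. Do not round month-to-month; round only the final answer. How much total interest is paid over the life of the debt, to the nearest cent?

€101.82

Monthly rate r = 25.4%/12 = 2.11667% = 0.0211667.
Payoff takes n = ⌈−ln(1 − rB₀/P)/ln(1+r)⌉ = ⌈9.360⌉ = 10 payments; the last is €38.82.
Total paid = 9·€107.00 + €38.82 = €1,001.82.
Total interest = total paid − principal = €1,001.82 − €900.00 = €101.82.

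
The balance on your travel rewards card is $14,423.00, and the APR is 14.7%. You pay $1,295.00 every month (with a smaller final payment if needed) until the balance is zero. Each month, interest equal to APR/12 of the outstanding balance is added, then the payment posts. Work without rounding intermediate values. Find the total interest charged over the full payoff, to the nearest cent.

Monthly rate r = 14.7%/12 = 1.225% = 0.01225.
Payoff takes n = ⌈−ln(1 − rB₀/P)/ln(1+r)⌉ = ⌈12.047⌉ = 13 payments; the last is $61.81.
Total paid = 12·$1,295.00 + $61.81 = $15,601.81.
Total interest = total paid − principal = $15,601.81 − $14,423.00 = $1,178.81.

$1,178.81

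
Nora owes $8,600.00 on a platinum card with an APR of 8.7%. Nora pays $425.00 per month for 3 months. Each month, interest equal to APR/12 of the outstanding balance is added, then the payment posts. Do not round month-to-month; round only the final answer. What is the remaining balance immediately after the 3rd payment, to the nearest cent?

Monthly rate r = 8.7%/12 = 0.725% = 0.00725.
Each month: B ← B·(1+r) − $425.00.
Month 1: interest $62.35; balance after payment $8,237.35.
Month 2: interest $59.72; balance after payment $7,872.07.
Month 3: interest $57.07; balance after payment $7,504.14.

$7,504.14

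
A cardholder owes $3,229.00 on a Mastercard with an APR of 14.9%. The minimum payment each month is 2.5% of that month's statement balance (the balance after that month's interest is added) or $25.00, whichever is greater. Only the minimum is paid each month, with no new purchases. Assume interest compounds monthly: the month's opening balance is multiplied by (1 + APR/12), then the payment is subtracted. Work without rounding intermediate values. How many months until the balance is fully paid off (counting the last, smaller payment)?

Monthly rate r = 14.9%/12 = 1.24167% = 0.0124167.
While 2.5% of the post-interest balance exceeds $25.00, each month B ← (B·(1+r))·(1 − 0.025), i.e. B shrinks by the factor (1+r)·0.975 = 0.98711.
This holds for months 1–92. Entering month 93 the balance is $978.47; 2.5% of the post-interest balance is now below $25.00, so the flat $25.00 minimum applies from here.
From month 93 a fixed $25.00 at rate r clears $978.47 in 54 more payments. Total: 92 + 54 = 146 months.

146 months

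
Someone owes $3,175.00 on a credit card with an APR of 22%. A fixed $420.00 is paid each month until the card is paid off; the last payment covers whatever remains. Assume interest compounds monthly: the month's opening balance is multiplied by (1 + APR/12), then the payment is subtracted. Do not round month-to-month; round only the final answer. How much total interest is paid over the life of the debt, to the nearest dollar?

$275

Monthly rate r = 22%/12 = 1.83333% = 0.0183333.
Payoff takes n = ⌈−ln(1 − rB₀/P)/ln(1+r)⌉ = ⌈8.212⌉ = 9 payments; the last is $89.59.
Total paid = 8·$420.00 + $89.59 = $3,449.59.
Total interest = total paid − principal = $3,449.59 − $3,175.00 = $274.59.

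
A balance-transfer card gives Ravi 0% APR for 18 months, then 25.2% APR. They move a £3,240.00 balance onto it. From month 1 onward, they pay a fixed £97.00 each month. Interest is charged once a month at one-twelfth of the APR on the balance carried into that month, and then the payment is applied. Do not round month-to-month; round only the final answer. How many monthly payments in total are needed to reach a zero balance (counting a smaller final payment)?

Promo months 1–18 at r₀ = 0%/12 = 0; months 19+ at r₁ = 25.2%/12 = 0.021.
After month 18 (no interest yet): B = £3,240.00 − 18·£97.00 = £1,494.00.
Then at r₁ with £97.00/mo: n₂ = −ln(1 − r₁·B/P)/ln(1+r₁) ≈ 18.80 → 19 more payments.

37 payments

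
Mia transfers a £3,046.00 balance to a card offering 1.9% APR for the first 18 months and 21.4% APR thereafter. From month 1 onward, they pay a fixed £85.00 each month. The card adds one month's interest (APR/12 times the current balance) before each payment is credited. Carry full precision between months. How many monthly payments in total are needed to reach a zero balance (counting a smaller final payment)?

Promo months 1–18 at r₀ = 1.9%/12 = 0.00158333; months 19+ at r₁ = 21.4%/12 = 0.0178333.
After month 18: iterate B ← B·(1+r₀) − £85.00 for 18 months → £1,583.22.
Then at r₁ with £85.00/mo: n₂ = −ln(1 − r₁·B/P)/ln(1+r₁) ≈ 22.84 → 23 more payments.

41 months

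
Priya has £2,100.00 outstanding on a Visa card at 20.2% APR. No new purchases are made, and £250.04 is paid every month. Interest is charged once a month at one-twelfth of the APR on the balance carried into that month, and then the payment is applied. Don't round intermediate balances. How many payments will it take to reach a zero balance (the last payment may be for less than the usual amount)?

Monthly rate r = 20.2%/12 = 1.68333% = 0.0168333.
Recurrence: B ← B·(1+r) − £250.04.
Month 1: interest £35.35; balance after payment £1,885.31.
Month 2: interest £31.74; balance after payment £1,667.01.
Closed form: n = −ln(1 − rB₀/P)/ln(1+r) = −ln(0.85862)/ln(1.01683) ≈ 9.131, so the balance reaches zero during payment 10.

10 months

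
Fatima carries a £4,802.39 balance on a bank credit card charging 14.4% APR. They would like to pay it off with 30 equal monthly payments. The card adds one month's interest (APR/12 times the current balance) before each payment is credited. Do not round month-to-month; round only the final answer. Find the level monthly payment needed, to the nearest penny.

£191.57

Monthly rate r = 14.4%/12 = 1.2% = 0.012.
Level-payment amortization: P = B₀·r / (1 − (1+r)^(−n)) = 4802.39·0.012 / (1 − 1.012^(−30)).
Denominator 1 − (1+r)^(−30) = 0.300827038.
P = 57.6287 / 0.300827038 ≈ 191.57.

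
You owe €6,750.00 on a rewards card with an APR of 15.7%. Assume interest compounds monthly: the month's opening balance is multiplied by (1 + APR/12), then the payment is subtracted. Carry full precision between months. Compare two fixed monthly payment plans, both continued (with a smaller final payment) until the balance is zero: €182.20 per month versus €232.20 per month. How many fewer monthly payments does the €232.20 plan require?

Monthly rate r = 15.7%/12 = 1.30833% = 0.0130833.
At €182.20/mo: n = ⌈−ln(1 − rB₀/P)/ln(1+r)⌉ = 52 payments (last €1.20); total interest = total paid − €6,750.00 = €2,543.40.
At €232.20/mo: 37 payments (last €189.97); total interest €1,799.17.
Payments saved = 52 − 37 = 15.

15 fewer payments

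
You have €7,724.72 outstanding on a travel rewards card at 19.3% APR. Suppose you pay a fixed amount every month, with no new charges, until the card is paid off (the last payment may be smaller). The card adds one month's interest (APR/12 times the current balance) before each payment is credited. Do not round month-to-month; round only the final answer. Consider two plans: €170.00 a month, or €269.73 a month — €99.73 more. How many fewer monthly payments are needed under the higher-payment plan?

44 fewer payments

Monthly rate r = 19.3%/12 = 1.60833% = 0.0160833.
At €170.00/mo: n = ⌈−ln(1 − rB₀/P)/ln(1+r)⌉ = 83 payments (last €43.21); total interest = total paid − €7,724.72 = €6,258.49.
At €269.73/mo: 39 payments (last €186.50); total interest €2,711.52.
Payments saved = 83 − 39 = 44.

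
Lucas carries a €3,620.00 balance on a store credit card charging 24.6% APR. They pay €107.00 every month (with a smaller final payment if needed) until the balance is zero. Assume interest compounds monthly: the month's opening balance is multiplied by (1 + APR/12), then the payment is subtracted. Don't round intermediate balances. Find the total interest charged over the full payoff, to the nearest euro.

€2,616

Monthly rate r = 24.6%/12 = 2.05% = 0.0205.
Payoff takes n = ⌈−ln(1 − rB₀/P)/ln(1+r)⌉ = ⌈58.282⌉ = 59 payments; the last is €30.43.
Total paid = 58·€107.00 + €30.43 = €6,236.43.
Total interest = total paid − principal = €6,236.43 − €3,620.00 = €2,616.43.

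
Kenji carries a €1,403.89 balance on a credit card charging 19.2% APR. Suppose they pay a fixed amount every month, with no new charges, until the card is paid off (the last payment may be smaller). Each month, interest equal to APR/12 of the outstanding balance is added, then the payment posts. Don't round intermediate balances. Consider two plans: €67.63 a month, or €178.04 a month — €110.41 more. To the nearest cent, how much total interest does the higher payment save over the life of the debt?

€206.99

Monthly rate r = 19.2%/12 = 1.6% = 0.016.
At €67.63/mo: n = ⌈−ln(1 − rB₀/P)/ln(1+r)⌉ = 26 payments (last €29.25); total interest = total paid − €1,403.89 = €316.11.
At €178.04/mo: 9 payments (last €88.69); total interest €109.12.
Interest saved = €316.11 − €109.12 = €206.99.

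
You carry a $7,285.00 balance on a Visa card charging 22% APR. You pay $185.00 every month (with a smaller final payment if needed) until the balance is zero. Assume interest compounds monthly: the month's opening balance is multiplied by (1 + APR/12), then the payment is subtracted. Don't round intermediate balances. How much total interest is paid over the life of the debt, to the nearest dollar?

Monthly rate r = 22%/12 = 1.83333% = 0.0183333.
Payoff takes n = ⌈−ln(1 − rB₀/P)/ln(1+r)⌉ = ⌈70.451⌉ = 71 payments; the last is $83.88.
Total paid = 70·$185.00 + $83.88 = $13,033.88.
Total interest = total paid − principal = $13,033.88 − $7,285.00 = $5,748.88.

$5,749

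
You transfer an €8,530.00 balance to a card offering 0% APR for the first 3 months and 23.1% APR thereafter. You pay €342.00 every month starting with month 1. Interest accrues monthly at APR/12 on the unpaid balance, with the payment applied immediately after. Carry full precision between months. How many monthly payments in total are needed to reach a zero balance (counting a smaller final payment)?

Promo months 1–3 at r₀ = 0%/12 = 0; months 4+ at r₁ = 23.1%/12 = 0.01925.
After month 3 (no interest yet): B = €8,530.00 − 3·€342.00 = €7,504.00.
Then at r₁ with €342.00/mo: n₂ = −ln(1 − r₁·B/P)/ln(1+r₁) ≈ 28.78 → 29 more payments.

32 months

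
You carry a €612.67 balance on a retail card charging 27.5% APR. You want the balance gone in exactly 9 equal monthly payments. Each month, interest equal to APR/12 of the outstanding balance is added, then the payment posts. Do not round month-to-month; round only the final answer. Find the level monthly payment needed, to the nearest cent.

Monthly rate r = 27.5%/12 = 2.29167% = 0.0229167.
Level-payment amortization: P = B₀·r / (1 − (1+r)^(−n)) = 612.67·0.0229167 / (1 − 1.02292^(−9)).
Denominator 1 − (1+r)^(−9) = 0.184474196.
P = 14.0404 / 0.184474196 ≈ 76.11.

€76.11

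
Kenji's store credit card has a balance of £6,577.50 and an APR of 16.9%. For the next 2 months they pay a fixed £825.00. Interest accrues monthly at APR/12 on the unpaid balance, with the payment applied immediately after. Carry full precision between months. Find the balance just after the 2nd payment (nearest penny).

£5,102.45

Monthly rate r = 16.9%/12 = 1.40833% = 0.0140833.
Each month: B ← B·(1+r) − £825.00.
Month 1: interest £92.63; balance after payment £5,845.13.
Month 2: interest £82.32; balance after payment £5,102.45.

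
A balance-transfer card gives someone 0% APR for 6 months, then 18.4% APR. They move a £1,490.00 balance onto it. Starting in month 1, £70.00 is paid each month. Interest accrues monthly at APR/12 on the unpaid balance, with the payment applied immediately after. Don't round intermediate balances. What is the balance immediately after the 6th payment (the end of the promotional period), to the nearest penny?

Promo months 1–6 at r₀ = 0%/12 = 0; months 7+ at r₁ = 18.4%/12 = 0.0153333.
After month 6 (no interest yet): B = £1,490.00 − 6·£70.00 = £1,070.00.

£1,070.00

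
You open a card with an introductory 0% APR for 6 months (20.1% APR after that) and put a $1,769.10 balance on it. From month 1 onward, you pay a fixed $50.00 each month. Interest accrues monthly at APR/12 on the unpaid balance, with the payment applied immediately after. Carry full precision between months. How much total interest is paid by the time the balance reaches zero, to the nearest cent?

Promo months 1–6 at r₀ = 0%/12 = 0; months 7+ at r₁ = 20.1%/12 = 0.01675.
After month 6 (no interest yet): B = $1,769.10 − 6·$50.00 = $1,469.10.
Then at r₁ with $50.00/mo: n₂ = −ln(1 − r₁·B/P)/ln(1+r₁) ≈ 40.79 → 41 more payments.
Total paid = 46·$50.00 + $39.55 = $2,339.55; interest = $2,339.55 − $1,769.10 = $570.45.

$570.45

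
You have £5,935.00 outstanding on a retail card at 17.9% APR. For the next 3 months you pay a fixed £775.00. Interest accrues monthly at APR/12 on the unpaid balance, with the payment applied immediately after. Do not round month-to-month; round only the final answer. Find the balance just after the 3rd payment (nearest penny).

Monthly rate r = 17.9%/12 = 1.49167% = 0.0149167.
Each month: B ← B·(1+r) − £775.00.
Month 1: interest £88.53; balance after payment £5,248.53.
Month 2: interest £78.29; balance after payment £4,551.82.
Month 3: interest £67.90; balance after payment £3,844.72.

£3,844.72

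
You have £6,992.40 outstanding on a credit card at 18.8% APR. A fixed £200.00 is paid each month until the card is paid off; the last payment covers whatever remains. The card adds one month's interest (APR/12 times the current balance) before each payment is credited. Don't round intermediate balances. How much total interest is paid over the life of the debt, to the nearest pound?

Monthly rate r = 18.8%/12 = 1.56667% = 0.0156667.
Payoff takes n = ⌈−ln(1 − rB₀/P)/ln(1+r)⌉ = ⌈51.044⌉ = 52 payments; the last is £8.92.
Total paid = 51·£200.00 + £8.92 = £10,208.92.
Total interest = total paid − principal = £10,208.92 − £6,992.40 = £3,216.52.

£3,217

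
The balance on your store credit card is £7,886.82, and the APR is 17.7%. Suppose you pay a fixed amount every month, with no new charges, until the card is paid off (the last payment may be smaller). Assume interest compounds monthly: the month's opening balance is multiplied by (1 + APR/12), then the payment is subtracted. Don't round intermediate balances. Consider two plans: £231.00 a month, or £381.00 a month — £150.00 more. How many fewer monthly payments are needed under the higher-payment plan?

23 fewer payments

Monthly rate r = 17.7%/12 = 1.475% = 0.01475.
At £231.00/mo: n = ⌈−ln(1 − rB₀/P)/ln(1+r)⌉ = 48 payments (last £192.35); total interest = total paid − £7,886.82 = £3,162.53.
At £381.00/mo: 25 payments (last £336.04); total interest £1,593.22.
Payments saved = 48 − 25 = 23.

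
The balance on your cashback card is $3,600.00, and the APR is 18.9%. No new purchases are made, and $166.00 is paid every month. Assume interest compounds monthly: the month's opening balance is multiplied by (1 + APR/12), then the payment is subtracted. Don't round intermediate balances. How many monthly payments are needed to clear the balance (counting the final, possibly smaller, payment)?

Monthly rate r = 18.9%/12 = 1.575% = 0.01575.
Recurrence: B ← B·(1+r) − $166.00.
Month 1: interest $56.70; balance after payment $3,490.70.
Month 2: interest $54.98; balance after payment $3,379.68.
Closed form: n = −ln(1 − rB₀/P)/ln(1+r) = −ln(0.65843)/ln(1.01575) ≈ 26.741, so the balance reaches zero during payment 27.

27 payments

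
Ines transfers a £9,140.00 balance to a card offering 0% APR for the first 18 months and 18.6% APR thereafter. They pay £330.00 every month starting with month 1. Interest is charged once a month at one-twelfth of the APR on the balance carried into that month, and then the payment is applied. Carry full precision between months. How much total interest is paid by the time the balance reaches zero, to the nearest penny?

Promo months 1–18 at r₀ = 0%/12 = 0; months 19+ at r₁ = 18.6%/12 = 0.0155.
After month 18 (no interest yet): B = £9,140.00 − 18·£330.00 = £3,200.00.
Then at r₁ with £330.00/mo: n₂ = −ln(1 − r₁·B/P)/ln(1+r₁) ≈ 10.59 → 11 more payments.
Total paid = 28·£330.00 + £195.09 = £9,435.09; interest = £9,435.09 − £9,140.00 = £295.09.

£295.09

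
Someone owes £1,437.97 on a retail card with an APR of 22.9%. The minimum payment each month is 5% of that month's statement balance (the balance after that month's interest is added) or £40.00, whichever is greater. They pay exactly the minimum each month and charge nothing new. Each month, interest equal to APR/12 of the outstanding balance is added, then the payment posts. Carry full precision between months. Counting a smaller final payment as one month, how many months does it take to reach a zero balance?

44 months

Monthly rate r = 22.9%/12 = 1.90833% = 0.0190833.
While 5% of the post-interest balance exceeds £40.00, each month B ← (B·(1+r))·(1 − 0.05), i.e. B shrinks by the factor (1+r)·0.95 = 0.96813.
This holds for months 1–19. Entering month 20 the balance is £777.11; 5% of the post-interest balance is now below £40.00, so the flat £40.00 minimum applies from here.
From month 20 a fixed £40.00 at rate r clears £777.11 in 25 more payments. Total: 19 + 25 = 44 months.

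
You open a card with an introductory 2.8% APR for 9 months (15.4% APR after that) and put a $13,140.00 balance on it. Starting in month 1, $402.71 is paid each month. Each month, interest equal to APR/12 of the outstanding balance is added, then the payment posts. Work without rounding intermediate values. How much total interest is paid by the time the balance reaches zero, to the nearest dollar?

$2,251

Promo months 1–9 at r₀ = 2.8%/12 = 0.00233333; months 10+ at r₁ = 15.4%/12 = 0.0128333.
After month 9: iterate B ← B·(1+r₀) − $402.71 for 9 months → $9,760.13.
Then at r₁ with $402.71/mo: n₂ = −ln(1 − r₁·B/P)/ln(1+r₁) ≈ 29.22 → 30 more payments.
Total paid = 38·$402.71 + $87.57 = $15,390.55; interest = $15,390.55 − $13,140.00 = $2,250.55.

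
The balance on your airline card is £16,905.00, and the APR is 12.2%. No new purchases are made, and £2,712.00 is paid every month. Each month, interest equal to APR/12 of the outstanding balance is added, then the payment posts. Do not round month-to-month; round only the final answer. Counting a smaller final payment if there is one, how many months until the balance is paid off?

Monthly rate r = 12.2%/12 = 1.01667% = 0.0101667.
Recurrence: B ← B·(1+r) − £2,712.00.
Month 1: interest £171.87; balance after payment £14,364.87.
Month 2: interest £146.04; balance after payment £11,798.91.
Closed form: n = −ln(1 − rB₀/P)/ln(1+r) = −ln(0.93663)/ln(1.01017) ≈ 6.472, so the balance reaches zero during payment 7.

7 months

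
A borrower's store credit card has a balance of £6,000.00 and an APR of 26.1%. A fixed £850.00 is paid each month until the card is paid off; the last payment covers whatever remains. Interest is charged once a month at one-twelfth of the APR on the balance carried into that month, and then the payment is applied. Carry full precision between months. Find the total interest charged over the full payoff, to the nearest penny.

£586.24

Monthly rate r = 26.1%/12 = 2.175% = 0.02175.
Payoff takes n = ⌈−ln(1 − rB₀/P)/ln(1+r)⌉ = ⌈7.746⌉ = 8 payments; the last is £636.24.
Total paid = 7·£850.00 + £636.24 = £6,586.24.
Total interest = total paid − principal = £6,586.24 − £6,000.00 = £586.24.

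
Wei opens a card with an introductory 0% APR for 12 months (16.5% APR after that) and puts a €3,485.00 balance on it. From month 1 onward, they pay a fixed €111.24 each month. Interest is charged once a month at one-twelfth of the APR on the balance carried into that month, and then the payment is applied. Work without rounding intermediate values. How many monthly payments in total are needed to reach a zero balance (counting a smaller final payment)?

35 payments

Promo months 1–12 at r₀ = 0%/12 = 0; months 13+ at r₁ = 16.5%/12 = 0.01375.
After month 12 (no interest yet): B = €3,485.00 − 12·€111.24 = €2,150.12.
Then at r₁ with €111.24/mo: n₂ = −ln(1 − r₁·B/P)/ln(1+r₁) ≈ 22.62 → 23 more payments.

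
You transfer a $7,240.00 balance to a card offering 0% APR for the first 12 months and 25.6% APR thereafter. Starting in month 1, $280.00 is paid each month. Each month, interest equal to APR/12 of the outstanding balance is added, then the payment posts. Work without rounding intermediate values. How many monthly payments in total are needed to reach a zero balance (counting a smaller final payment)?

Promo months 1–12 at r₀ = 0%/12 = 0; months 13+ at r₁ = 25.6%/12 = 0.0213333.
After month 12 (no interest yet): B = $7,240.00 − 12·$280.00 = $3,880.00.
Then at r₁ with $280.00/mo: n₂ = −ln(1 − r₁·B/P)/ln(1+r₁) ≈ 16.60 → 17 more payments.

29 payments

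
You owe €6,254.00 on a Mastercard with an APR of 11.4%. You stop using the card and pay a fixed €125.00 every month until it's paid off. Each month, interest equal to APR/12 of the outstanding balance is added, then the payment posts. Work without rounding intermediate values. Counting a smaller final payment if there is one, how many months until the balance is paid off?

69 months

Monthly rate r = 11.4%/12 = 0.95% = 0.0095.
Recurrence: B ← B·(1+r) − €125.00.
Month 1: interest €59.41; balance after payment €6,188.41.
Month 2: interest €58.79; balance after payment €6,122.20.
Closed form: n = −ln(1 − rB₀/P)/ln(1+r) = −ln(0.5247)/ln(1.0095) ≈ 68.210, so the balance reaches zero during payment 69.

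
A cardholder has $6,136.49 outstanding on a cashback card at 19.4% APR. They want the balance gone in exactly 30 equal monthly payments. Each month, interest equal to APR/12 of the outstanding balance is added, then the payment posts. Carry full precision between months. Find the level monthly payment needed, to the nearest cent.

Monthly rate r = 19.4%/12 = 1.61667% = 0.0161667.
Level-payment amortization: P = B₀·r / (1 − (1+r)^(−n)) = 6136.49·0.0161667 / (1 − 1.01617^(−30)).
Denominator 1 − (1+r)^(−30) = 0.38191008.
P = 99.2066 / 0.38191008 ≈ 259.76.

$259.76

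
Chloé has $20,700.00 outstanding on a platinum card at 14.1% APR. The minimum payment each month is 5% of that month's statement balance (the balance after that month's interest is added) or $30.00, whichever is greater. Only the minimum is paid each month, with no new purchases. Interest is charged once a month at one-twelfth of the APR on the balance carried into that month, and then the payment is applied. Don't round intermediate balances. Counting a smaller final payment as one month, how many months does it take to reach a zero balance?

Monthly rate r = 14.1%/12 = 1.175% = 0.01175.
While 5% of the post-interest balance exceeds $30.00, each month B ← (B·(1+r))·(1 − 0.05), i.e. B shrinks by the factor (1+r)·0.95 = 0.96116.
This holds for months 1–90. Entering month 91 the balance is $585.71; 5% of the post-interest balance is now below $30.00, so the flat $30.00 minimum applies from here.
From month 91 a fixed $30.00 at rate r clears $585.71 in 23 more payments. Total: 90 + 23 = 113 months.

113 months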